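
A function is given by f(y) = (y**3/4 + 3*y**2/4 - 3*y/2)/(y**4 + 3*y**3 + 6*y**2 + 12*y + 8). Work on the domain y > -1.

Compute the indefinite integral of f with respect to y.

The denominator factors as 4*(y + 1)*(y + 2)*(y**2 + 4); partial fractions split f into directly integrable pieces: (7*y - 12)/(20*(y**2 + 4)) - 1/(2*(y + 2)) + 2/(5*(y + 1)).
Check: d/dy[-(-16*log(y + 1) + 20*log(y + 2) - 7*log(y**2 + 4) + 12*atan(y/2))/40] = (y**3 + 3*y**2 - 6*y)/(4*y**4 + 12*y**3 + 24*y**2 + 48*y + 32), which equals f(y).

F(y) = -(-16*log(y + 1) + 20*log(y + 2) - 7*log(y**2 + 4) + 12*atan(y/2))/40 + C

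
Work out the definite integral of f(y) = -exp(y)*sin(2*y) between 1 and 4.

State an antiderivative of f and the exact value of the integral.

Differentiate the proposed F(y) back; it has to land on f(y) exactly.
F(y) = -exp(y)*sin(2*y)/5 + 2*exp(y)*cos(2*y)/5 is an antiderivative of f.
Check: d/dy[-exp(y)*sin(2*y)/5 + 2*exp(y)*cos(2*y)/5] = -exp(y)*sin(2*y) = f(y).
F(4) = -exp(4)*sin(8)/5 + 2*exp(4)*cos(8)/5; F(1) = -exp(1)*sin(2)/5 + 2*exp(1)*cos(2)/5.
Integral = F(4) - F(1) = -exp(4)*sin(8)/5 + 2*exp(4)*cos(8)/5 - 2*exp(1)*cos(2)/5 + exp(1)*sin(2)/5.

Antiderivative: F(y) = -exp(y)*sin(2*y)/5 + 2*exp(y)*cos(2*y)/5; value = -exp(4)*sin(8)/5 + 2*exp(4)*cos(8)/5 - 2*exp(1)*cos(2)/5 + exp(1)*sin(2)/5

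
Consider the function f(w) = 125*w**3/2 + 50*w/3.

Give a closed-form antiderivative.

An antiderivative is F(w) = 5*(-5*w**2/2 - 2/3)**2/2.

The substitution u = -5*w**2/2 - 2/3 works: f is exactly (dF/du)*(du/dw) for that inner function.
Check: d/dw[5*(-5*w**2/2 - 2/3)**2/2] = 125*w**3/2 + 50*w/3 = f(w).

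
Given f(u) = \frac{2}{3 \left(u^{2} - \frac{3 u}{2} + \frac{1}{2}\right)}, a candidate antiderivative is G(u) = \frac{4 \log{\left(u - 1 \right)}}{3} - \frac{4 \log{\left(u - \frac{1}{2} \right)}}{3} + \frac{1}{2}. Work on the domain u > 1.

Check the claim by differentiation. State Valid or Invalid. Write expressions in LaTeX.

Valid - the claim checks out under differentiation.

d/du[G] = \frac{4}{6 u^{2} - 9 u + 3}
This equals f(u) exactly, so the claim holds.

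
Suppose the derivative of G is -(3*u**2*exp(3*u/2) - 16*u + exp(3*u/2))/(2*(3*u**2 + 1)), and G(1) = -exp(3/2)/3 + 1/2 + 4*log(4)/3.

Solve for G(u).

G(u) = -(2*exp(3*u/2) - 8*log(3*u**2 + 1) - 3)/6

Since d/du undoes antidifferentiation here, G(u) must give back the stated G'(u).
A general antiderivative is -exp(3*u/2)/3 + 4*log(3*u**2 + 1)/3 + C.
The condition gives C = -exp(3/2)/3 + 1/2 + 4*log(4)/3 - (-exp(3/2)/3 + 4*log(4)/3) = 1/2.
So G(u) = -(2*exp(3*u/2) - 8*log(3*u**2 + 1) - 3)/6.
Check: d/du[-(2*exp(3*u/2) - 8*log(3*u**2 + 1) - 3)/6] = (-3*u**2*exp(3*u/2) + 16*u - exp(3*u/2))/(6*u**2 + 2), which equals G'(u).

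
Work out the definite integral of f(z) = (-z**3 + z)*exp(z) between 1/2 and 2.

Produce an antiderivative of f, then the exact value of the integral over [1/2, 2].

Antiderivative: F(z) = (-z**3 + 3*z**2 - 5*z + 5)*exp(z); value = -exp(2) - 25*exp(1/2)/8

Recognize the product-rule pattern: f = u'v + uv' with u = -z**3 + 3*z**2 - 5*z + 5, v = exp(z), so integration by parts undoes it.
F(z) = (-z**3 + 3*z**2 - 5*z + 5)*exp(z) is an antiderivative of f.
Check: d/dz[(-z**3 + 3*z**2 - 5*z + 5)*exp(z)] = -z**3*exp(z) + z*exp(z), which equals f(z).
F(2) = -exp(2); F(1/2) = 25*exp(1/2)/8.
Integral = F(2) - F(1/2) = -exp(2) - 25*exp(1/2)/8.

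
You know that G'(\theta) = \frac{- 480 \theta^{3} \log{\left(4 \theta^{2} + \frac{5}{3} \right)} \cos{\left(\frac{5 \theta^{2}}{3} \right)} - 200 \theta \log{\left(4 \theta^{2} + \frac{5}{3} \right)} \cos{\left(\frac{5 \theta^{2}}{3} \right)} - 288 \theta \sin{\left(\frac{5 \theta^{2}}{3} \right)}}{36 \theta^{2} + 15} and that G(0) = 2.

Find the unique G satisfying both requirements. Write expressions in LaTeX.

Recognize the product-rule pattern: G'(\theta) = u'v + uv' with u = - 4 \log{\left(4 \theta^{2} + \frac{5}{3} \right)}, v = \sin{\left(\frac{5 \theta^{2}}{3} \right)}, so integration by parts undoes it.
A general antiderivative is - 4 \log{\left(4 \theta^{2} + \frac{5}{3} \right)} \sin{\left(\frac{5 \theta^{2}}{3} \right)} + C.
The condition gives C = 2 - (0) = 2.
So G(\theta) = 2 \left(- 2 \log{\left(4 \theta^{2} + \frac{5}{3} \right)} \sin{\left(\frac{5 \theta^{2}}{3} \right)} + 1\right).
Check: d/d\theta[2 \left(- 2 \log{\left(4 \theta^{2} + \frac{5}{3} \right)} \sin{\left(\frac{5 \theta^{2}}{3} \right)} + 1\right)] = \frac{- 480 \theta^{3} \log{\left(4 \theta^{2} + \frac{5}{3} \right)} \cos{\left(\frac{5 \theta^{2}}{3} \right)} - 200 \theta \log{\left(4 \theta^{2} + \frac{5}{3} \right)} \cos{\left(\frac{5 \theta^{2}}{3} \right)} - 288 \theta \sin{\left(\frac{5 \theta^{2}}{3} \right)}}{36 \theta^{2} + 15} = G'(\theta).

G(\theta) = 2 \left(- 2 \log{\left(4 \theta^{2} + \frac{5}{3} \right)} \sin{\left(\frac{5 \theta^{2}}{3} \right)} + 1\right)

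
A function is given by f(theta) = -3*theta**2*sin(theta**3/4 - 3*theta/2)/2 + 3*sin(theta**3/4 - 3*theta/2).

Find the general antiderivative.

The substitution u = theta**3/4 - 3*theta/2 works: f is exactly (dF/du)*(du/dtheta) for that inner function.
Check: d/dtheta[2*cos(theta**3/4 - 3*theta/2)] = -3*theta**2*sin(theta**3/4 - 3*theta/2)/2 + 3*sin(theta**3/4 - 3*theta/2) = f(theta).

F(theta) = 2*cos(theta**3/4 - 3*theta/2) + C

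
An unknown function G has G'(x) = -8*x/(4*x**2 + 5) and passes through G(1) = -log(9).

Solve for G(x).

The substitution u = 4*x**2 + 5 works: G'(x) is exactly (dG/du)*(du/dx) for that inner function.
A general antiderivative is -log(4*x**2 + 5) + C.
The condition gives C = -log(9) - (-log(9)) = 0.
So G(x) = -log(4*x**2 + 5).
Check: d/dx[-log(4*x**2 + 5)] = -8*x/(4*x**2 + 5) = G'(x).

G(x) = -log(4*x**2 + 5)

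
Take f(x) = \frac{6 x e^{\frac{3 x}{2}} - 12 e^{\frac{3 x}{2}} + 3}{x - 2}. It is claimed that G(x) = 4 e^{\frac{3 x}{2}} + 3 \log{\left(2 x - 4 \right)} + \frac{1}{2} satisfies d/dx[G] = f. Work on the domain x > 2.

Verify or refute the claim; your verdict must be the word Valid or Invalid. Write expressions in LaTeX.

d/dx[G] = \frac{6 x e^{\frac{3 x}{2}} - 12 e^{\frac{3 x}{2}} + 3}{x - 2}
This equals f(x) exactly, so the claim holds.

Valid - differentiating G returns exactly f.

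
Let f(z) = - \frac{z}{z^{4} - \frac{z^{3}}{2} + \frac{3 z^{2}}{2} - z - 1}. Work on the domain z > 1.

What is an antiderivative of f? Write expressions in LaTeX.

An antiderivative is F(z) = - \frac{2 \log{\left(z - 1 \right)}}{9} - \frac{4 \log{\left(z + \frac{1}{2} \right)}}{27} + \frac{5 \log{\left(z^{2} + 2 \right)}}{27} + \frac{2 \sqrt{2} \operatorname{atan}{\left(\frac{\sqrt{2} z}{2} \right)}}{27}.

The denominator factors as \left(z - 1\right) \left(2 z + 1\right) \left(z^{2} + 2\right); partial fractions split f into directly integrable pieces: \frac{2 \left(5 z + 2\right)}{27 \left(z^{2} + 2\right)} - \frac{8}{27 \left(2 z + 1\right)} - \frac{2}{9 \left(z - 1\right)}.
Check: d/dz[- \frac{2 \log{\left(z - 1 \right)}}{9} - \frac{4 \log{\left(z + \frac{1}{2} \right)}}{27} + \frac{5 \log{\left(z^{2} + 2 \right)}}{27} + \frac{2 \sqrt{2} \operatorname{atan}{\left(\frac{\sqrt{2} z}{2} \right)}}{27}] = - \frac{2 z}{2 z^{4} - z^{3} + 3 z^{2} - 2 z - 2}, which equals f(z).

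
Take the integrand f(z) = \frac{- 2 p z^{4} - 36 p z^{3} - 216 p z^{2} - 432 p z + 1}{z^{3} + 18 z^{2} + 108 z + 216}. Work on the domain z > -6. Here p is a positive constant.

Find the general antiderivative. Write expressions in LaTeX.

Whatever form F(z) takes, F'(z) = f(z) is non-negotiable.
Check: d/dz[\frac{- 2 p z^{2} \left(z + 6\right)^{2} - 1}{2 \left(z + 6\right)^{2}}] = \frac{- 2 p z^{4} - 36 p z^{3} - 216 p z^{2} - 432 p z + 1}{z^{3} + 18 z^{2} + 108 z + 216} = f(z).

F(z) = \frac{- 2 p z^{2} \left(z + 6\right)^{2} - 1}{2 \left(z + 6\right)^{2}} + C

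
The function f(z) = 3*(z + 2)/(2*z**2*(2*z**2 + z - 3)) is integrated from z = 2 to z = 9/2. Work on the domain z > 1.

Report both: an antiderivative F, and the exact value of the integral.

Factor the denominator (2*z**2*(z - 1)*(2*z + 3)) and decompose: f = -2/(15*(2*z + 3)) + 9/(10*(z - 1)) - 5/(6*z) - 1/z**2; each piece integrates to a log, atan, or power term.
F(z) = -5*log(z)/6 + 9*log(z - 1)/10 - log(z + 3/2)/15 + 1/z is an antiderivative of f.
Check: d/dz[-5*log(z)/6 + 9*log(z - 1)/10 - log(z + 3/2)/15 + 1/z] = (3*z + 6)/(4*z**4 + 2*z**3 - 6*z**2), which equals f(z).
F(9/2) = -5*log(9/2)/6 - log(6)/15 + 2/9 + 9*log(7/2)/10; F(2) = -5*log(2)/6 - log(7/2)/15 + 1/2.
Integral = F(9/2) - F(2) = -5*log(9/2)/6 - 5/18 - log(6)/15 + 5*log(2)/6 + 29*log(7/2)/30.

Antiderivative: F(z) = -5*log(z)/6 + 9*log(z - 1)/10 - log(z + 3/2)/15 + 1/z; value = -5*log(9/2)/6 - 5/18 - log(6)/15 + 5*log(2)/6 + 29*log(7/2)/30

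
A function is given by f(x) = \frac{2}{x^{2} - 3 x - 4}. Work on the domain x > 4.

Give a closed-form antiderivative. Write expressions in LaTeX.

Factor the denominator (\left(x - 4\right) \left(x + 1\right)) and decompose: f = - \frac{2}{5 \left(x + 1\right)} + \frac{2}{5 \left(x - 4\right)}; each piece integrates to a log, atan, or power term.
Check: d/dx[\frac{2 \log{\left(x - 4 \right)}}{5} - \frac{2 \log{\left(x + 1 \right)}}{5}] = \frac{2}{x^{2} - 3 x - 4} = f(x).

An antiderivative is F(x) = \frac{2 \log{\left(x - 4 \right)}}{5} - \frac{2 \log{\left(x + 1 \right)}}{5}.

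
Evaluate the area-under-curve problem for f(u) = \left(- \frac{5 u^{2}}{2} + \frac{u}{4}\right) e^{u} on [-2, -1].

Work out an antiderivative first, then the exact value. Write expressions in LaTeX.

f has the shape v'r + vr' for v = - \frac{5 u^{2}}{2} + \frac{21 u}{4} - \frac{21}{4} and r = e^{u} — it is the derivative of the product v*r.
F(u) = - \frac{5 u^{2} e^{u}}{2} + \frac{21 u e^{u}}{4} - \frac{21 e^{u}}{4} is an antiderivative of f.
Check: d/du[- \frac{5 u^{2} e^{u}}{2} + \frac{21 u e^{u}}{4} - \frac{21 e^{u}}{4}] = - \frac{5 u^{2} e^{u}}{2} + \frac{u e^{u}}{4}, which equals f(u).
F(-1) = - \frac{13}{e}; F(-2) = - \frac{103}{4 e^{2}}.
Integral = F(-1) - F(-2) = - \frac{13}{e} + \frac{103}{4 e^{2}}.

Antiderivative: F(u) = - \frac{5 u^{2} e^{u}}{2} + \frac{21 u e^{u}}{4} - \frac{21 e^{u}}{4}; value = - \frac{13}{e} + \frac{103}{4 e^{2}}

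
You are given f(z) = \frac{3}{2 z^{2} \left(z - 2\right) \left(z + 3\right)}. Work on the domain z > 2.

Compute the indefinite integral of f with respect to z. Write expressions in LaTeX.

The denominator factors as 2 z^{2} \left(z - 2\right) \left(z + 3\right); partial fractions split f into directly integrable pieces: - \frac{1}{30 \left(z + 3\right)} + \frac{3}{40 \left(z - 2\right)} - \frac{1}{24 z} - \frac{1}{4 z^{2}}.
Check: d/dz[\frac{- 5 z \log{\left(z \right)} + 9 z \log{\left(z - 2 \right)} - 4 z \log{\left(z + 3 \right)} + 30}{120 z}] = \frac{3}{2 z^{4} + 2 z^{3} - 12 z^{2}}, which equals f(z).

F(z) = \frac{- 5 z \log{\left(z \right)} + 9 z \log{\left(z - 2 \right)} - 4 z \log{\left(z + 3 \right)} + 30}{120 z} + C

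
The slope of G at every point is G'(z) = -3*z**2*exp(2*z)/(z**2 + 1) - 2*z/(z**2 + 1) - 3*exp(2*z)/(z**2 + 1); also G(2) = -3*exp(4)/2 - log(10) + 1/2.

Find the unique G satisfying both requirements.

The integrand splits into summands that can be handled one at a time.
A general antiderivative is -3*exp(2*z)/2 - log(2*z**2 + 2) + C.
The condition gives C = -3*exp(4)/2 - log(10) + 1/2 - (-3*exp(4)/2 - log(10)) = 1/2.
So G(z) = -3*exp(2*z)/2 - log(2*z**2 + 2) + 1/2.
Check: d/dz[-3*exp(2*z)/2 - log(2*z**2 + 2) + 1/2] = (-3*z**2*exp(2*z) - 2*z - 3*exp(2*z))/(z**2 + 1), which equals G'(z).

G(z) = -3*exp(2*z)/2 - log(2*z**2 + 2) + 1/2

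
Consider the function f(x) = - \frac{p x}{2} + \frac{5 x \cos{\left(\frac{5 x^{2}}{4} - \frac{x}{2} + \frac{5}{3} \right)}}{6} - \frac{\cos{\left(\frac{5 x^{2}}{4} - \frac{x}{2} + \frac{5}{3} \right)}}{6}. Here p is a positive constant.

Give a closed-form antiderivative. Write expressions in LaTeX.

The integrand splits into summands that can be handled one at a time.
Check: d/dx[\frac{- 3 p x^{2} + 4 \sin{\left(\frac{5 x^{2}}{4} - \frac{x}{2} + \frac{5}{3} \right)}}{12}] = - \frac{p x}{2} + \frac{5 x \cos{\left(\frac{5 x^{2}}{4} - \frac{x}{2} + \frac{5}{3} \right)}}{6} - \frac{\cos{\left(\frac{5 x^{2}}{4} - \frac{x}{2} + \frac{5}{3} \right)}}{6} = f(x).

An antiderivative is F(x) = \frac{- 3 p x^{2} + 4 \sin{\left(\frac{5 x^{2}}{4} - \frac{x}{2} + \frac{5}{3} \right)}}{12}.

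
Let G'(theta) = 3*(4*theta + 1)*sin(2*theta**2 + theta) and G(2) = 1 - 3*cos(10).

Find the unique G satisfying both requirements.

G'(theta) matches the chain-rule pattern g'(h)*h' with inner function h(theta) = 2*theta**2 + theta; substituting u = h(theta) collapses the integral.
A general antiderivative is -3*cos(2*theta**2 + theta) + C.
The condition gives C = 1 - 3*cos(10) - (-3*cos(10)) = 1.
So G(theta) = 1 - 3*cos(2*theta**2 + theta).
Check: d/dtheta[1 - 3*cos(2*theta**2 + theta)] = 12*theta*sin(2*theta**2 + theta) + 3*sin(2*theta**2 + theta), which equals G'(theta).

G(theta) = 1 - 3*cos(2*theta**2 + theta)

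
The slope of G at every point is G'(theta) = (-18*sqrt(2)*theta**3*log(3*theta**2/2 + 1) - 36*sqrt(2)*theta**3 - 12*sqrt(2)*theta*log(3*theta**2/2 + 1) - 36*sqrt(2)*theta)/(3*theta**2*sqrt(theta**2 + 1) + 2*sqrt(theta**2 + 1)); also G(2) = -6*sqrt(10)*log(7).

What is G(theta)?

G(theta) = -6*sqrt(2*theta**2 + 2)*log(3*theta**2/2 + 1)

Recognize the product-rule pattern: G'(theta) = u'v + uv' with u = -6*sqrt(2*theta**2 + 2), v = log(3*theta**2/2 + 1), so integration by parts undoes it.
A general antiderivative is -6*sqrt(2*theta**2 + 2)*log(3*theta**2/2 + 1) + C.
The condition gives C = -6*sqrt(10)*log(7) - (-6*sqrt(10)*log(7)) = 0.
So G(theta) = -6*sqrt(2*theta**2 + 2)*log(3*theta**2/2 + 1).
Check: d/dtheta[-6*sqrt(2*theta**2 + 2)*log(3*theta**2/2 + 1)] = (-18*sqrt(2)*theta**3*log(3*theta**2/2 + 1) - 36*sqrt(2)*theta**3 - 12*sqrt(2)*theta*log(3*theta**2/2 + 1) - 36*sqrt(2)*theta)/(3*theta**2*sqrt(theta**2 + 1) + 2*sqrt(theta**2 + 1)) = G'(theta).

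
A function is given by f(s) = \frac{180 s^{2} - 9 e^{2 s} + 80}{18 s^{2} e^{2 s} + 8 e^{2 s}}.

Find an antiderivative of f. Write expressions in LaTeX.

Check any antiderivative F(s) by computing F'(s) and comparing it with f(s).
Check: d/ds[- \frac{\left(3 e^{2 s} \operatorname{atan}{\left(\frac{3 s}{2} \right)} + 20\right) e^{- 2 s}}{4}] = \frac{180 s^{2} - 9 e^{2 s} + 80}{18 s^{2} e^{2 s} + 8 e^{2 s}} = f(s).

An antiderivative is F(s) = - \frac{\left(3 e^{2 s} \operatorname{atan}{\left(\frac{3 s}{2} \right)} + 20\right) e^{- 2 s}}{4}.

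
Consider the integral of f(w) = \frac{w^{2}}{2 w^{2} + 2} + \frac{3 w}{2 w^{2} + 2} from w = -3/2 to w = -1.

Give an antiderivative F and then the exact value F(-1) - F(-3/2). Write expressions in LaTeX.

Antiderivative: F(w) = \frac{w}{2} + \frac{3 \log{\left(w^{2} + 1 \right)}}{4} - \frac{\operatorname{atan}{\left(w \right)}}{2}; value = - \frac{3 \log{\left(\frac{13}{4} \right)}}{4} - \frac{\operatorname{atan}{\left(\frac{3}{2} \right)}}{2} + \frac{1}{4} + \frac{\pi}{8} + \frac{3 \log{\left(2 \right)}}{4}

Integrate term by term and add the pieces.
F(w) = \frac{w}{2} + \frac{3 \log{\left(w^{2} + 1 \right)}}{4} - \frac{\operatorname{atan}{\left(w \right)}}{2} is an antiderivative of f.
Check: d/dw[\frac{w}{2} + \frac{3 \log{\left(w^{2} + 1 \right)}}{4} - \frac{\operatorname{atan}{\left(w \right)}}{2}] = \frac{w^{2} + 3 w}{2 w^{2} + 2}, which equals f(w).
F(-1) = - \frac{1}{2} + \frac{\pi}{8} + \frac{3 \log{\left(2 \right)}}{4}; F(-3/2) = - \frac{3}{4} + \frac{\operatorname{atan}{\left(\frac{3}{2} \right)}}{2} + \frac{3 \log{\left(\frac{13}{4} \right)}}{4}.
Integral = F(-1) - F(-3/2) = - \frac{3 \log{\left(\frac{13}{4} \right)}}{4} - \frac{\operatorname{atan}{\left(\frac{3}{2} \right)}}{2} + \frac{1}{4} + \frac{\pi}{8} + \frac{3 \log{\left(2 \right)}}{4}.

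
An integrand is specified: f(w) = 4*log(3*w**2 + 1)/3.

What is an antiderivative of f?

A first test for any F(w): its w-derivative must equal f(w) identically.
Check: d/dw[4*w*log(3*w**2 + 1)/3 - 8*w/3 + 8*sqrt(3)*atan(sqrt(3)*w)/9] = 4*log(3*w**2 + 1)/3 = f(w).

An antiderivative is F(w) = 4*w*log(3*w**2 + 1)/3 - 8*w/3 + 8*sqrt(3)*atan(sqrt(3)*w)/9.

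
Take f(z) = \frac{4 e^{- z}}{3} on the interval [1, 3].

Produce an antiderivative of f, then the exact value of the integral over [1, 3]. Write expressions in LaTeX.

Antiderivative: F(z) = - \frac{4 e^{- z}}{3}; value = - \frac{4}{3 e^{3}} + \frac{4}{3 e}

A first test for any F(z): its z-derivative must equal f(z) identically.
F(z) = - \frac{4 e^{- z}}{3} is an antiderivative of f.
Check: d/dz[- \frac{4 e^{- z}}{3}] = \frac{4 e^{- z}}{3} = f(z).
F(3) = - \frac{4}{3 e^{3}}; F(1) = - \frac{4}{3 e}.
Integral = F(3) - F(1) = - \frac{4}{3 e^{3}} + \frac{4}{3 e}.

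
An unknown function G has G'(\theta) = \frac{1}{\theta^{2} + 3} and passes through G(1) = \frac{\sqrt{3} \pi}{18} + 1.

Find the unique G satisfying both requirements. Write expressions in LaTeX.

G(\theta) = \frac{\sqrt{3} \operatorname{atan}{\left(\frac{\sqrt{3} \theta}{3} \right)}}{3} + 1

Check a candidate G(\theta) by differentiating: d/d\theta[G] must match the given G'(\theta).
A general antiderivative is \frac{\sqrt{3} \operatorname{atan}{\left(\frac{\sqrt{3} \theta}{3} \right)}}{3} + C.
The condition gives C = \frac{\sqrt{3} \pi}{18} + 1 - (\frac{\sqrt{3} \pi}{18}) = 1.
So G(\theta) = \frac{\sqrt{3} \operatorname{atan}{\left(\frac{\sqrt{3} \theta}{3} \right)}}{3} + 1.
Check: d/d\theta[\frac{\sqrt{3} \operatorname{atan}{\left(\frac{\sqrt{3} \theta}{3} \right)}}{3} + 1] = \frac{1}{\theta^{2} + 3} = G'(\theta).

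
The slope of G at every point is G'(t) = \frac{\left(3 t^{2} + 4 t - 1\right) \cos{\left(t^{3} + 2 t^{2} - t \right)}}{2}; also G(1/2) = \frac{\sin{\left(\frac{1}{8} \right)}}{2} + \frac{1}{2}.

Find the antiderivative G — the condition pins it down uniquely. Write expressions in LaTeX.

G(t) = \frac{\sin{\left(t^{3} + 2 t^{2} - t \right)}}{2} + \frac{1}{2}

G'(t) matches the chain-rule pattern g'(h)*h' with inner function h(t) = t^{3} + 2 t^{2} - t; substituting u = h(t) collapses the integral.
A general antiderivative is \frac{\sin{\left(t^{3} + 2 t^{2} - t \right)}}{2} + C.
The condition gives C = \frac{\sin{\left(\frac{1}{8} \right)}}{2} + \frac{1}{2} - (\frac{\sin{\left(\frac{1}{8} \right)}}{2}) = \frac{1}{2}.
So G(t) = \frac{\sin{\left(t^{3} + 2 t^{2} - t \right)}}{2} + \frac{1}{2}.
Check: d/dt[\frac{\sin{\left(t^{3} + 2 t^{2} - t \right)}}{2} + \frac{1}{2}] = \frac{3 t^{2} \cos{\left(t^{3} + 2 t^{2} - t \right)}}{2} + 2 t \cos{\left(t^{3} + 2 t^{2} - t \right)} - \frac{\cos{\left(t^{3} + 2 t^{2} - t \right)}}{2}, which equals G'(t).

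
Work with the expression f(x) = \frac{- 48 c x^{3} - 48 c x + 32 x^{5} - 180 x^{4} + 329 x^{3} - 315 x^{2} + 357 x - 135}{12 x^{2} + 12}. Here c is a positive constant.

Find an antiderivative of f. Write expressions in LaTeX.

An antiderivative is F(x) = \frac{- 48 c x^{2} + 16 x^{4} - 120 x^{3} + 297 x^{2} - 270 x + 60 \log{\left(3 x^{2} + 3 \right)} + 81}{24}.

Differentiate the proposed F(x) back; it has to land on f(x) exactly.
Check: d/dx[\frac{- 48 c x^{2} + 16 x^{4} - 120 x^{3} + 297 x^{2} - 270 x + 60 \log{\left(3 x^{2} + 3 \right)} + 81}{24}] = \frac{- 48 c x^{3} - 48 c x + 32 x^{5} - 180 x^{4} + 329 x^{3} - 315 x^{2} + 357 x - 135}{12 x^{2} + 12} = f(x).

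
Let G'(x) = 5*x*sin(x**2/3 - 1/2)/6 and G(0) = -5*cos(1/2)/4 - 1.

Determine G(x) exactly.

The substitution u = x**2/3 - 1/2 works: G'(x) is exactly (dG/du)*(du/dx) for that inner function.
A general antiderivative is -5*cos(x**2/3 - 1/2)/4 + C.
The condition gives C = -5*cos(1/2)/4 - 1 - (-5*cos(1/2)/4) = -1.
So G(x) = (-5*cos(x**2/3 - 1/2) - 4)/4.
Check: d/dx[(-5*cos(x**2/3 - 1/2) - 4)/4] = 5*x*sin(x**2/3 - 1/2)/6 = G'(x).

G(x) = (-5*cos(x**2/3 - 1/2) - 4)/4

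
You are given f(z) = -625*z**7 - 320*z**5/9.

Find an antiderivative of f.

The integrand splits into summands that can be handled one at a time.
Check: d/dz[-625*z**8/8 - 160*z**6/27] = -625*z**7 - 320*z**5/9 = f(z).

An antiderivative is F(z) = -625*z**8/8 - 160*z**6/27.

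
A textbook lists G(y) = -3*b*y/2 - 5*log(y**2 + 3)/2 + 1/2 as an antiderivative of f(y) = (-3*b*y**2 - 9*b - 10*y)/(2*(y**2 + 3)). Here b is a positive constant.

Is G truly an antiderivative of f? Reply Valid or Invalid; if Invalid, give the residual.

Valid - differentiating G returns exactly f.

d/dy[G] = (-3*b*y**2 - 9*b - 10*y)/(2*y**2 + 6)
This equals f(y) exactly, so the claim holds.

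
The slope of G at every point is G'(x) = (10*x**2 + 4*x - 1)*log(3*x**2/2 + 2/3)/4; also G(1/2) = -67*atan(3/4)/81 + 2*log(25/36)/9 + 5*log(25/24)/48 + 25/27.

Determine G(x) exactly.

The proposed G(x) is checked by its d/dx: the result must match the given G'(x).
A general antiderivative is -5*x**3/9 - x**2/2 + 67*x/54 + (5*x**3/6 + x**2/2 - x/4)*log(3*x**2/2 + 2/3) + 2*log(x**2 + 4/9)/9 - 67*atan(3*x/2)/81 + C.
The condition gives C = -67*atan(3/4)/81 + 2*log(25/36)/9 + 5*log(25/24)/48 + 25/27 - (-67*atan(3/4)/81 + 2*log(25/36)/9 + 5*log(25/24)/48 + 23/54) = 1/2.
So G(x) = 5*x**3*log(3*x**2/2 + 2/3)/6 - 5*x**3/9 + x**2*log(3*x**2/2 + 2/3)/2 - x**2/2 - x*log(3*x**2/2 + 2/3)/4 + 67*x/54 + 2*log(x**2 + 4/9)/9 - 67*atan(3*x/2)/81 + 1/2.
Check: d/dx[5*x**3*log(3*x**2/2 + 2/3)/6 - 5*x**3/9 + x**2*log(3*x**2/2 + 2/3)/2 - x**2/2 - x*log(3*x**2/2 + 2/3)/4 + 67*x/54 + 2*log(x**2 + 4/9)/9 - 67*atan(3*x/2)/81 + 1/2] = 5*x**2*log(9*x**2 + 4)/2 - 5*x**2*log(6)/2 + x*log(9*x**2 + 4) - x*log(6) - log(9*x**2 + 4)/4 + log(6)/4, which equals G'(x).

G(x) = 5*x**3*log(3*x**2/2 + 2/3)/6 - 5*x**3/9 + x**2*log(3*x**2/2 + 2/3)/2 - x**2/2 - x*log(3*x**2/2 + 2/3)/4 + 67*x/54 + 2*log(x**2 + 4/9)/9 - 67*atan(3*x/2)/81 + 1/2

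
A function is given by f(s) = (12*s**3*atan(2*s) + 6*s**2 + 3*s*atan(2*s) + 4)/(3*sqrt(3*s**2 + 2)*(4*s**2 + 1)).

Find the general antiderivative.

f has the shape u'v + uv' for u = sqrt(3*s**2 + 2)/3 and v = atan(2*s) — it is the derivative of the product u*v.
Check: d/ds[sqrt(3*s**2 + 2)*atan(2*s)/3] = (12*s**3*atan(2*s) + 6*s**2 + 3*s*atan(2*s) + 4)/(12*s**2*sqrt(3*s**2 + 2) + 3*sqrt(3*s**2 + 2)), which equals f(s).

F(s) = sqrt(3*s**2 + 2)*atan(2*s)/3 + C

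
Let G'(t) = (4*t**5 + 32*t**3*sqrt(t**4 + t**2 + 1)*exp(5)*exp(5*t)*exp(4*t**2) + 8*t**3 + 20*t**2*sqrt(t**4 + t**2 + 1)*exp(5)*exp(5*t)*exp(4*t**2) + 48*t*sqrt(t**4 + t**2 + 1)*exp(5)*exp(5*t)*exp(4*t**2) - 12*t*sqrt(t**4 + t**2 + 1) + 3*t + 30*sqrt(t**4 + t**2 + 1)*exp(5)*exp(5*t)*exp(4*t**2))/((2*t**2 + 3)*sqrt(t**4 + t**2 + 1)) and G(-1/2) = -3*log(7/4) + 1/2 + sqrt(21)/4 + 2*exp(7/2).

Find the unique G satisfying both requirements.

G(t) = sqrt(t**4 + t**2 + 1) + 2*exp(4*t**2 + 5*t + 5) - 3*log(t**2 + 3/2) + 1/2

Any candidate G(t) must reproduce the stated G'(t) exactly.
A general antiderivative is sqrt(t**4 + t**2 + 1) + 2*exp(4*t**2 + 5*t + 5) - 3*log(t**2 + 3/2) + C.
The condition gives C = -3*log(7/4) + 1/2 + sqrt(21)/4 + 2*exp(7/2) - (-3*log(7/4) + sqrt(21)/4 + 2*exp(7/2)) = 1/2.
So G(t) = sqrt(t**4 + t**2 + 1) + 2*exp(4*t**2 + 5*t + 5) - 3*log(t**2 + 3/2) + 1/2.
Check: d/dt[sqrt(t**4 + t**2 + 1) + 2*exp(4*t**2 + 5*t + 5) - 3*log(t**2 + 3/2) + 1/2] = (4*t**5 + 32*t**3*sqrt(t**4 + t**2 + 1)*exp(5)*exp(5*t)*exp(4*t**2) + 8*t**3 + 20*t**2*sqrt(t**4 + t**2 + 1)*exp(5)*exp(5*t)*exp(4*t**2) + 48*t*sqrt(t**4 + t**2 + 1)*exp(5)*exp(5*t)*exp(4*t**2) - 12*t*sqrt(t**4 + t**2 + 1) + 3*t + 30*sqrt(t**4 + t**2 + 1)*exp(5)*exp(5*t)*exp(4*t**2))/(2*t**2*sqrt(t**4 + t**2 + 1) + 3*sqrt(t**4 + t**2 + 1)), which equals G'(t).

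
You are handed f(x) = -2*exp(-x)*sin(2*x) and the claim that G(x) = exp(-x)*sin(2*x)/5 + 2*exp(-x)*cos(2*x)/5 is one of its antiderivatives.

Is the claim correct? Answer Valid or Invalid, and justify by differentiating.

Invalid: d/dx[G] - f = exp(-x)*sin(2*x), which is not 0.

d/dx[G] = -exp(-x)*sin(2*x)
d/dx[G] - f(x) = exp(-x)*sin(2*x) != 0.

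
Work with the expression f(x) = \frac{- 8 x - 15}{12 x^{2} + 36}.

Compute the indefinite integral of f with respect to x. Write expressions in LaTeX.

A first test for any F(x): its x-derivative must equal f(x) identically.
Check: d/dx[- \frac{\log{\left(x^{2} + 3 \right)}}{3} - \frac{5 \sqrt{3} \operatorname{atan}{\left(\frac{\sqrt{3} x}{3} \right)}}{12}] = \frac{- 8 x - 15}{12 x^{2} + 36} = f(x).

F(x) = - \frac{\log{\left(x^{2} + 3 \right)}}{3} - \frac{5 \sqrt{3} \operatorname{atan}{\left(\frac{\sqrt{3} x}{3} \right)}}{12} + C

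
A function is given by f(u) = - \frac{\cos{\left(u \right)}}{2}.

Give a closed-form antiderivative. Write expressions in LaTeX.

An antiderivative is F(u) = - \frac{\sin{\left(u \right)}}{2}.

Whatever form F(u) takes, F'(u) = f(u) is non-negotiable.
Check: d/du[- \frac{\sin{\left(u \right)}}{2}] = - \frac{\cos{\left(u \right)}}{2} = f(u).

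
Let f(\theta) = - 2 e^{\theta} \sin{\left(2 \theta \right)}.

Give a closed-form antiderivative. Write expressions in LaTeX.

An antiderivative is F(\theta) = \frac{2 \left(- \sin{\left(2 \theta \right)} + 2 \cos{\left(2 \theta \right)}\right) e^{\theta}}{5}.

Differentiate the proposed F(\theta) back; it has to land on f(\theta) exactly.
Check: d/d\theta[\frac{2 \left(- \sin{\left(2 \theta \right)} + 2 \cos{\left(2 \theta \right)}\right) e^{\theta}}{5}] = - 2 e^{\theta} \sin{\left(2 \theta \right)} = f(\theta).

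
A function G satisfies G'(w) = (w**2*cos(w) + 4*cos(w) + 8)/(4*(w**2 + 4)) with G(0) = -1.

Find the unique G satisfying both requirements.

G(w) = sin(w)/4 + atan(w/2) - 1

Recover the given G'(w) by differentiating a candidate G(w); any mismatch rules it out.
A general antiderivative is sin(w)/4 + atan(w/2) + C.
The condition gives C = -1 - (0) = -1.
So G(w) = sin(w)/4 + atan(w/2) - 1.
Check: d/dw[sin(w)/4 + atan(w/2) - 1] = (w**2*cos(w) + 4*cos(w) + 8)/(4*w**2 + 16), which equals G'(w).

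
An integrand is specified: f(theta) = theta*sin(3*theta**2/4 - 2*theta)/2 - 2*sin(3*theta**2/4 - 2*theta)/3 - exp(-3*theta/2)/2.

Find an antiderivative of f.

An antiderivative is F(theta) = -(exp(3*theta/2)*cos(3*theta**2/4 - 2*theta) - 1)*exp(-3*theta/2)/3.

The integrand splits into summands that can be handled one at a time.
Check: d/dtheta[-(exp(3*theta/2)*cos(3*theta**2/4 - 2*theta) - 1)*exp(-3*theta/2)/3] = (3*theta*exp(3*theta/2)*sin(3*theta**2/4 - 2*theta) - 4*exp(3*theta/2)*sin(3*theta**2/4 - 2*theta) - 3)*exp(-3*theta/2)/6, which equals f(theta).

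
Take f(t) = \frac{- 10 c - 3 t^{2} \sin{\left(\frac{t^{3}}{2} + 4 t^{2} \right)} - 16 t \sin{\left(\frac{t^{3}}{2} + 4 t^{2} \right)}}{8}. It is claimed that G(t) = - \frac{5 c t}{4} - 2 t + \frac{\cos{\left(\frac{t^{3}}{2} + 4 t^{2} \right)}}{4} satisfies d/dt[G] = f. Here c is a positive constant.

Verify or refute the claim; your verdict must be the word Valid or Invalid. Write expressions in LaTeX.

Invalid: d/dt[G] - f = -2, which is not 0.

d/dt[G] = - \frac{5 c}{4} - \frac{3 t^{2} \sin{\left(\frac{t^{3}}{2} + 4 t^{2} \right)}}{8} - 2 t \sin{\left(\frac{t^{3}}{2} + 4 t^{2} \right)} - 2
d/dt[G] - f(t) = -2 != 0.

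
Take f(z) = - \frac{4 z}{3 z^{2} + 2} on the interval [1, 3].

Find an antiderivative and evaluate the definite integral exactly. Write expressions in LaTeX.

The substitution u = 3 z^{2} + 2 works: f is exactly (dF/du)*(du/dz) for that inner function.
F(z) = - \frac{2 \log{\left(3 z^{2} + 2 \right)}}{3} is an antiderivative of f.
Check: d/dz[- \frac{2 \log{\left(3 z^{2} + 2 \right)}}{3}] = - \frac{4 z}{3 z^{2} + 2} = f(z).
F(3) = - \frac{2 \log{\left(29 \right)}}{3}; F(1) = - \frac{2 \log{\left(5 \right)}}{3}.
Integral = F(3) - F(1) = - \frac{2 \log{\left(29 \right)}}{3} + \frac{2 \log{\left(5 \right)}}{3}.

Antiderivative: F(z) = - \frac{2 \log{\left(3 z^{2} + 2 \right)}}{3}; value = - \frac{2 \log{\left(29 \right)}}{3} + \frac{2 \log{\left(5 \right)}}{3}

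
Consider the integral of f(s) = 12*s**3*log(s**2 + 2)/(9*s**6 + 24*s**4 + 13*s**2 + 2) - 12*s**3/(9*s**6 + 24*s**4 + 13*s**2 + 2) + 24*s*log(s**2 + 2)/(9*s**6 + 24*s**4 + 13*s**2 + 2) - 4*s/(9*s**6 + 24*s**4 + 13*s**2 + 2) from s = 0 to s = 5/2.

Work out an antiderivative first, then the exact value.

Antiderivative: F(s) = -2*log(s**2 + 2)/(3*s**2 + 1); value = -8*log(33/4)/79 + 2*log(2)

Recognize the product-rule pattern: f = u'v + uv' with u = -2/(3*s**2 + 1), v = log(s**2 + 2), so integration by parts undoes it.
F(s) = -2*log(s**2 + 2)/(3*s**2 + 1) is an antiderivative of f.
Check: d/ds[-2*log(s**2 + 2)/(3*s**2 + 1)] = (12*s**3*log(s**2 + 2) - 12*s**3 + 24*s*log(s**2 + 2) - 4*s)/(9*s**6 + 24*s**4 + 13*s**2 + 2), which equals f(s).
F(5/2) = -8*log(33/4)/79; F(0) = -2*log(2).
Integral = F(5/2) - F(0) = -8*log(33/4)/79 + 2*log(2).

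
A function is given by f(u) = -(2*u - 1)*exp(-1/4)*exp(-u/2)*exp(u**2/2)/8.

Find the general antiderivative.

f matches the chain-rule pattern g'(h)*h' with inner function h(u) = u**2/2 - u/2 - 1/4; substituting w = h(u) collapses the integral.
Check: d/du[-exp(u**2/2 - u/2 - 1/4)/4] = (1 - 2*u)*exp(-1/4)*exp(-u/2)*exp(u**2/2)/8, which equals f(u).

F(u) = -exp(u**2/2 - u/2 - 1/4)/4 + C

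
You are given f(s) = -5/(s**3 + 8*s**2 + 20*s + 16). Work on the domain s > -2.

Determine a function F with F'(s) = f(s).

The denominator factors as (s + 2)**2*(s + 4); partial fractions split f into directly integrable pieces: -5/(4*(s + 4)) + 5/(4*(s + 2)) - 5/(2*(s + 2)**2).
Check: d/ds[(5*s*log(s + 2) - 5*s*log(s + 4) + 10*log(s + 2) - 10*log(s + 4) + 10)/(4*s + 8)] = -5/(s**3 + 8*s**2 + 20*s + 16) = f(s).

An antiderivative is F(s) = (5*s*log(s + 2) - 5*s*log(s + 4) + 10*log(s + 2) - 10*log(s + 4) + 10)/(4*s + 8).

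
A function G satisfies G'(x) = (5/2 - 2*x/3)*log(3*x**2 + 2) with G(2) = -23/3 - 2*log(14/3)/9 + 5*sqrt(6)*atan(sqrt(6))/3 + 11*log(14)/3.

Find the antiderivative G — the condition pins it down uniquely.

G(x) = x**2/3 - 5*x + (-x**2/3 + 5*x/2)*log(3*x**2 + 2) - 2*log(x**2 + 2/3)/9 + 5*sqrt(6)*atan(sqrt(6)*x/2)/3 + 1

The proposed G(x) is checked by its d/dx: the result must match the given G'(x).
A general antiderivative is x**2/3 - 5*x + (-x**2/3 + 5*x/2)*log(3*x**2 + 2) - 2*log(x**2 + 2/3)/9 + 5*sqrt(6)*atan(sqrt(6)*x/2)/3 + C.
The condition gives C = -23/3 - 2*log(14/3)/9 + 5*sqrt(6)*atan(sqrt(6))/3 + 11*log(14)/3 - (-26/3 - 2*log(14/3)/9 + 5*sqrt(6)*atan(sqrt(6))/3 + 11*log(14)/3) = 1.
So G(x) = x**2/3 - 5*x + (-x**2/3 + 5*x/2)*log(3*x**2 + 2) - 2*log(x**2 + 2/3)/9 + 5*sqrt(6)*atan(sqrt(6)*x/2)/3 + 1.
Check: d/dx[x**2/3 - 5*x + (-x**2/3 + 5*x/2)*log(3*x**2 + 2) - 2*log(x**2 + 2/3)/9 + 5*sqrt(6)*atan(sqrt(6)*x/2)/3 + 1] = -2*x*log(3*x**2 + 2)/3 + 5*log(3*x**2 + 2)/2, which equals G'(x).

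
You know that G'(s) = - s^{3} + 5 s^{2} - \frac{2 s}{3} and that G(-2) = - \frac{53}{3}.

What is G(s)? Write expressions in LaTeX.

G(s) = - \frac{s^{4}}{4} + \frac{5 s^{3}}{3} - \frac{s^{2}}{3} + 1

The integrand splits into summands that can be handled one at a time.
A general antiderivative is - \frac{s^{4}}{4} + \frac{5 s^{3}}{3} - \frac{s^{2}}{3} + C.
The condition gives C = - \frac{53}{3} - (- \frac{56}{3}) = 1.
So G(s) = - \frac{s^{4}}{4} + \frac{5 s^{3}}{3} - \frac{s^{2}}{3} + 1.
Check: d/ds[- \frac{s^{4}}{4} + \frac{5 s^{3}}{3} - \frac{s^{2}}{3} + 1] = - s^{3} + 5 s^{2} - \frac{2 s}{3} = G'(s).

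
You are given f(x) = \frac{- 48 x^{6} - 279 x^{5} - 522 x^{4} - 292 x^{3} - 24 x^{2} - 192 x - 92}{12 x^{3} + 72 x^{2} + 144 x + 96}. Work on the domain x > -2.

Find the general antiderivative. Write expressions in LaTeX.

F(x) = - \frac{12 x^{6} + 45 x^{5} + 36 x^{4} + 4 x^{3} + 34 x^{2} - 56 x - 102}{12 \left(x + 2\right)^{2}} + C

Recover f(x) by differentiating a candidate F(x); any mismatch rules it out.
Check: d/dx[- \frac{12 x^{6} + 45 x^{5} + 36 x^{4} + 4 x^{3} + 34 x^{2} - 56 x - 102}{12 \left(x + 2\right)^{2}}] = \frac{- 48 x^{6} - 279 x^{5} - 522 x^{4} - 292 x^{3} - 24 x^{2} - 192 x - 92}{12 x^{3} + 72 x^{2} + 144 x + 96} = f(x).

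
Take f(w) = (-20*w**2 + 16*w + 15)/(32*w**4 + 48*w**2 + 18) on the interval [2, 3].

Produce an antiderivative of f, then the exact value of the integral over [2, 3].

f has the shape u'v + uv' for u = 1/(4*w**2 + 3) and v = 5*w/2 - 1 — it is the derivative of the product u*v.
F(w) = (5*w/2 - 1)/(4*w**2 + 3) is an antiderivative of f.
Check: d/dw[(5*w/2 - 1)/(4*w**2 + 3)] = (-20*w**2 + 16*w + 15)/(32*w**4 + 48*w**2 + 18) = f(w).
F(3) = 1/6; F(2) = 4/19.
Integral = F(3) - F(2) = -5/114.

Antiderivative: F(w) = (5*w/2 - 1)/(4*w**2 + 3); value = -5/114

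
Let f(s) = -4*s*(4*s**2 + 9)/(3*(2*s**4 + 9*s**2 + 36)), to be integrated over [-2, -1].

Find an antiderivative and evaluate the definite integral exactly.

f matches the chain-rule pattern g'(h)*h' with inner function h(s) = s**4/3 + 3*s**2/2 + 6; substituting u = h(s) collapses the integral.
F(s) = -2*log(s**4/3 + 3*s**2/2 + 6)/3 is an antiderivative of f.
Check: d/ds[-2*log(s**4/3 + 3*s**2/2 + 6)/3] = (-16*s**3 - 36*s)/(6*s**4 + 27*s**2 + 108), which equals f(s).
F(-1) = -2*log(47/6)/3; F(-2) = -2*log(52/3)/3.
Integral = F(-1) - F(-2) = -2*log(47/6)/3 + 2*log(52/3)/3.

Antiderivative: F(s) = -2*log(s**4/3 + 3*s**2/2 + 6)/3; value = -2*log(47/6)/3 + 2*log(52/3)/3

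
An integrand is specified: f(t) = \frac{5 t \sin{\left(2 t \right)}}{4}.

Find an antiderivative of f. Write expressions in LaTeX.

Whatever form F(t) takes, F'(t) = f(t) is non-negotiable.
Check: d/dt[- \frac{5 t \cos{\left(2 t \right)}}{8} + \frac{5 \sin{\left(2 t \right)}}{16}] = \frac{5 t \sin{\left(2 t \right)}}{4} = f(t).

An antiderivative is F(t) = - \frac{5 t \cos{\left(2 t \right)}}{8} + \frac{5 \sin{\left(2 t \right)}}{16}.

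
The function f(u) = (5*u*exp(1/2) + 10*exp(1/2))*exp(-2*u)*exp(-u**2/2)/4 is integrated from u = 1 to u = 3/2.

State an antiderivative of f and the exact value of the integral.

f matches the chain-rule pattern g'(h)*h' with inner function h(u) = -u**2/2 - 2*u + 1/2; substituting w = h(u) collapses the integral.
F(u) = -5*exp(-u**2/2 - 2*u + 1/2)/4 is an antiderivative of f.
Check: d/du[-5*exp(-u**2/2 - 2*u + 1/2)/4] = (5*u + 10)*exp(1/2)*exp(-2*u)*exp(-u**2/2)/4, which equals f(u).
F(3/2) = -5*exp(-29/8)/4; F(1) = -5*exp(-2)/4.
Integral = F(3/2) - F(1) = -5*exp(-29/8)/4 + 5*exp(-2)/4.

Antiderivative: F(u) = -5*exp(-u**2/2 - 2*u + 1/2)/4; value = -5*exp(-29/8)/4 + 5*exp(-2)/4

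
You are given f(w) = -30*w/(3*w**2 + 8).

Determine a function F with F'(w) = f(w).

The substitution u = w**2/2 + 4/3 works: f is exactly (dF/du)*(du/dw) for that inner function.
Check: d/dw[-5*log(w**2/2 + 4/3)] = -30*w/(3*w**2 + 8) = f(w).

An antiderivative is F(w) = -5*log(w**2/2 + 4/3).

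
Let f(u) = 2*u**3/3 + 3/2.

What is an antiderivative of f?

An antiderivative is F(u) = u**4/6 + 3*u/2.

Differentiate the proposed F(u) back; it has to land on f(u) exactly.
Check: d/du[u**4/6 + 3*u/2] = 2*u**3/3 + 3/2 = f(u).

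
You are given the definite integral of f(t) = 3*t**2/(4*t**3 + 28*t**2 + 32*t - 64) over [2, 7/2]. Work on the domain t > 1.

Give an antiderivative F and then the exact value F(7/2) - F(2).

Factor the denominator (4*(t - 1)*(t + 4)**2) and decompose: f = 18/(25*(t + 4)) - 12/(5*(t + 4)**2) + 3/(100*(t - 1)); each piece integrates to a log, atan, or power term.
F(t) = 3*(t*log(t - 1) + 24*t*log(t + 4) + 4*log(t - 1) + 96*log(t + 4) + 80)/(100*(t + 4)) is an antiderivative of f.
Check: d/dt[3*(t*log(t - 1) + 24*t*log(t + 4) + 4*log(t - 1) + 96*log(t + 4) + 80)/(100*(t + 4))] = 3*t**2/(4*t**3 + 28*t**2 + 32*t - 64) = f(t).
F(7/2) = 3*log(5/2)/100 + 8/25 + 18*log(15/2)/25; F(2) = 2/5 + 18*log(6)/25.
Integral = F(7/2) - F(2) = -18*log(6)/25 - 2/25 + 3*log(5/2)/100 + 18*log(15/2)/25.

Antiderivative: F(t) = 3*(t*log(t - 1) + 24*t*log(t + 4) + 4*log(t - 1) + 96*log(t + 4) + 80)/(100*(t + 4)); value = -18*log(6)/25 - 2/25 + 3*log(5/2)/100 + 18*log(15/2)/25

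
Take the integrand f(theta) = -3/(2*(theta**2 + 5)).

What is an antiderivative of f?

A first test for any F(theta): its theta-derivative must equal f(theta) identically.
Check: d/dtheta[-3*sqrt(5)*atan(sqrt(5)*theta/5)/10] = -3/(2*theta**2 + 10), which equals f(theta).

An antiderivative is F(theta) = -3*sqrt(5)*atan(sqrt(5)*theta/5)/10.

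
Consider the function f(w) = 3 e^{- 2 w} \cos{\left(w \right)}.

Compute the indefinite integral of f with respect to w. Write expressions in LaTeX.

F(w) = \frac{3 \left(\sin{\left(w \right)} - 2 \cos{\left(w \right)}\right) e^{- 2 w}}{5} + C

Check any antiderivative F(w) by computing F'(w) and comparing it with f(w).
Check: d/dw[\frac{3 \left(\sin{\left(w \right)} - 2 \cos{\left(w \right)}\right) e^{- 2 w}}{5}] = 3 e^{- 2 w} \cos{\left(w \right)} = f(w).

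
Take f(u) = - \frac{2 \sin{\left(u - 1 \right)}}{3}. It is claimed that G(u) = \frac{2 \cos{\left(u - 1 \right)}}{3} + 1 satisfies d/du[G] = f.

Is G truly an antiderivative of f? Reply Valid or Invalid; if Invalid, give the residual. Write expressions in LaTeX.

d/du[G] = - \frac{2 \sin{\left(u - 1 \right)}}{3}
This equals f(u) exactly, so the claim holds.

Valid. The derivative of G reproduces f.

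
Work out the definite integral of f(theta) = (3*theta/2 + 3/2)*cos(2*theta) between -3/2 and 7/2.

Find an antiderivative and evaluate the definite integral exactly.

An antiderivative F(theta) passes only if d/dtheta[F] lands on f(theta) exactly.
F(theta) = 3*theta*sin(2*theta)/4 + 3*sin(2*theta)/4 + 3*cos(2*theta)/8 is an antiderivative of f.
Check: d/dtheta[3*theta*sin(2*theta)/4 + 3*sin(2*theta)/4 + 3*cos(2*theta)/8] = 3*theta*cos(2*theta)/2 + 3*cos(2*theta)/2, which equals f(theta).
F(7/2) = 3*cos(7)/8 + 27*sin(7)/8; F(-3/2) = 3*cos(3)/8 + 3*sin(3)/8.
Integral = F(7/2) - F(-3/2) = -3*sin(3)/8 + 3*cos(7)/8 - 3*cos(3)/8 + 27*sin(7)/8.

Antiderivative: F(theta) = 3*theta*sin(2*theta)/4 + 3*sin(2*theta)/4 + 3*cos(2*theta)/8; value = -3*sin(3)/8 + 3*cos(7)/8 - 3*cos(3)/8 + 27*sin(7)/8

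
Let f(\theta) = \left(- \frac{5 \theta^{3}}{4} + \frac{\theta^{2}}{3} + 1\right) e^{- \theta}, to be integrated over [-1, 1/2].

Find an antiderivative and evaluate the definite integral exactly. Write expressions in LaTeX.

Recognize the product-rule pattern: f = u'v + uv' with u = \frac{5 \theta^{3}}{4} + \frac{41 \theta^{2}}{12} + \frac{41 \theta}{6} + \frac{35}{6}, v = e^{- \theta}, so integration by parts undoes it.
F(\theta) = \frac{5 \theta^{3} e^{- \theta}}{4} + \frac{41 \theta^{2} e^{- \theta}}{12} + \frac{41 \theta e^{- \theta}}{6} + \frac{35 e^{- \theta}}{6} is an antiderivative of f.
Check: d/d\theta[\frac{5 \theta^{3} e^{- \theta}}{4} + \frac{41 \theta^{2} e^{- \theta}}{12} + \frac{41 \theta e^{- \theta}}{6} + \frac{35 e^{- \theta}}{6}] = \frac{\left(- 15 \theta^{3} + 4 \theta^{2} + 12\right) e^{- \theta}}{12}, which equals f(\theta).
F(1/2) = \frac{985}{96 e^{\frac{1}{2}}}; F(-1) = \frac{7 e}{6}.
Integral = F(1/2) - F(-1) = - \frac{7 e}{6} + \frac{985}{96 e^{\frac{1}{2}}}.

Antiderivative: F(\theta) = \frac{5 \theta^{3} e^{- \theta}}{4} + \frac{41 \theta^{2} e^{- \theta}}{12} + \frac{41 \theta e^{- \theta}}{6} + \frac{35 e^{- \theta}}{6}; value = - \frac{7 e}{6} + \frac{985}{96 e^{\frac{1}{2}}}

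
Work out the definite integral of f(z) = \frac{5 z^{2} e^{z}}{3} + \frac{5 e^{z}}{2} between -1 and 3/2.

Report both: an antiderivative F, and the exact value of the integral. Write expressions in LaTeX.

Recognize the product-rule pattern: f = u'v + uv' with u = \frac{5 z^{2}}{3} - \frac{10 z}{3} + \frac{35}{6}, v = e^{z}, so integration by parts undoes it.
F(z) = \frac{5 \left(2 z^{2} - 4 z + 7\right) e^{z}}{6} is an antiderivative of f.
Check: d/dz[\frac{5 \left(2 z^{2} - 4 z + 7\right) e^{z}}{6}] = \frac{5 z^{2} e^{z}}{3} + \frac{5 e^{z}}{2} = f(z).
F(3/2) = \frac{55 e^{\frac{3}{2}}}{12}; F(-1) = \frac{65}{6 e}.
Integral = F(3/2) - F(-1) = - \frac{65}{6 e} + \frac{55 e^{\frac{3}{2}}}{12}.

Antiderivative: F(z) = \frac{5 \left(2 z^{2} - 4 z + 7\right) e^{z}}{6}; value = - \frac{65}{6 e} + \frac{55 e^{\frac{3}{2}}}{12}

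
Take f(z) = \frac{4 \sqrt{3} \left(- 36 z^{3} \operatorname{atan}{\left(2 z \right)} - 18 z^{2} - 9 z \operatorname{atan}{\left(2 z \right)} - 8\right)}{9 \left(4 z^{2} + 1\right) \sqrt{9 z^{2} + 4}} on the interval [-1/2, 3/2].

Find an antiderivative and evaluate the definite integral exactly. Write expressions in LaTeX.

Recognize the product-rule pattern: f = u'v + uv' with u = - \frac{4 \sqrt{3 z^{2} + \frac{4}{3}}}{3}, v = \operatorname{atan}{\left(2 z \right)}, so integration by parts undoes it.
F(z) = - \frac{4 \sqrt{3 z^{2} + \frac{4}{3}} \operatorname{atan}{\left(2 z \right)}}{3} is an antiderivative of f.
Check: d/dz[- \frac{4 \sqrt{3 z^{2} + \frac{4}{3}} \operatorname{atan}{\left(2 z \right)}}{3}] = \frac{- 144 z^{3} \operatorname{atan}{\left(2 z \right)} - 72 z^{2} - 36 z \operatorname{atan}{\left(2 z \right)} - 32}{12 \sqrt{3} z^{2} \sqrt{9 z^{2} + 4} + 3 \sqrt{3} \sqrt{9 z^{2} + 4}}, which equals f(z).
F(3/2) = - \frac{2 \sqrt{291} \operatorname{atan}{\left(3 \right)}}{9}; F(-1/2) = \frac{5 \sqrt{3} \pi}{18}.
Integral = F(3/2) - F(-1/2) = - \frac{2 \sqrt{291} \operatorname{atan}{\left(3 \right)}}{9} - \frac{5 \sqrt{3} \pi}{18}.

Antiderivative: F(z) = - \frac{4 \sqrt{3 z^{2} + \frac{4}{3}} \operatorname{atan}{\left(2 z \right)}}{3}; value = - \frac{2 \sqrt{291} \operatorname{atan}{\left(3 \right)}}{9} - \frac{5 \sqrt{3} \pi}{18}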